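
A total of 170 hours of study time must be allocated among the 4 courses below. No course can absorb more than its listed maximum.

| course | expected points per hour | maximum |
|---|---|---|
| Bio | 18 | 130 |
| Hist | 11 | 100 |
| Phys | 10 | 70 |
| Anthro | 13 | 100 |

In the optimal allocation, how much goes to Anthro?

Highest expected points per hour first: Bio 18 > Anthro 13 > Hist 11 > Phys 10.
Bio: +130 to 130 (cap) — 40 left.
Anthro: +40 (room for 100) → 40. Pool exhausted.

40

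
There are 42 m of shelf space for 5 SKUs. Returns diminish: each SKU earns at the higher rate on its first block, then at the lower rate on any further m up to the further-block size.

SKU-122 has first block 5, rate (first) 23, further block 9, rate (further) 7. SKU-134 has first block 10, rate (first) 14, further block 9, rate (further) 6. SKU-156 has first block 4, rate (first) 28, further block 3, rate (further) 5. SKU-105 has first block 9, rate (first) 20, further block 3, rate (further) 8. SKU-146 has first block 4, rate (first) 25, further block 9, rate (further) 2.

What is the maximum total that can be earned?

720

Order all 10 blocks by rate: SKU-156/tier1 28 > SKU-146/tier1 25 > SKU-122/tier1 23 > SKU-105/tier1 20 > SKU-134/tier1 14 > SKU-105/tier2 8 > SKU-122/tier2 7 > SKU-134/tier2 6 > SKU-156/tier2 5 > SKU-146/tier2 2.
SKU-156/tier1 (28): +4 — 38 left.
SKU-146/tier1 (25): +4 — 34 left.
SKU-122/tier1 (23): +5 — 29 left.
SKU-105 tier1 at 20: fill all 9 — 20 left.
SKU-134 tier1 at 14: fill all 10 — 10 left.
SKU-105 tier2 at 8: fill all 3 — 7 left.
SKU-122/tier2: +7 of 9 at 7; pool empty.
Total = 28×4 + 25×4 + 23×5 + 20×9 + 14×10 + 8×3 + 7×7 = 720.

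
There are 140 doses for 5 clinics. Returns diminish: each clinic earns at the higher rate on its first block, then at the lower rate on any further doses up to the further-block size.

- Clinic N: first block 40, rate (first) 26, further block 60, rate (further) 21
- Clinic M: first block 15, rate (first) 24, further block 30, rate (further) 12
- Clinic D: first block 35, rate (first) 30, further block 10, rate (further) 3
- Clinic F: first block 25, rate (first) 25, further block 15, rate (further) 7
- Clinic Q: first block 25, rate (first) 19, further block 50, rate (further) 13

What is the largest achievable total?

3600

Treat each block as its own option and order by rate: Clinic D/tier1 30 > Clinic N/tier1 26 > Clinic F/tier1 25 > Clinic M/tier1 24 > Clinic N/tier2 21 > Clinic Q/tier1 19 > Clinic Q/tier2 13 > Clinic M/tier2 12 > Clinic F/tier2 7 > Clinic D/tier2 3.
Fill Clinic D tier1 block (35 at 30) ; 105 left.
Clinic N/tier1 (26): +40 ; 65 left.
Clinic F tier1 at 25: fill all 25 ; 40 left.
Fill Clinic M tier1 block (15 at 24) ; 25 left.
25 remain; put them into Clinic N tier2 at 21.
Total = 30×35 + 26×40 + 25×25 + 24×15 + 21×25 = 3600.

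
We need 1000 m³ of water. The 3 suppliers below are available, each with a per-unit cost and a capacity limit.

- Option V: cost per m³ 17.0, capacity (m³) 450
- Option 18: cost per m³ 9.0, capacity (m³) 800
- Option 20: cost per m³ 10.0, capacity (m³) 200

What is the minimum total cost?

Fill from the cheapest supplier first.
Option 18 at 9.0: take all 800 m³ ; 200 still needed.
Option 20 at 10.0: take all 200 m³ ; 0 still needed.
Option V: unused.
Cost = 800×9.0 + 200×10.0 = 9200.

9200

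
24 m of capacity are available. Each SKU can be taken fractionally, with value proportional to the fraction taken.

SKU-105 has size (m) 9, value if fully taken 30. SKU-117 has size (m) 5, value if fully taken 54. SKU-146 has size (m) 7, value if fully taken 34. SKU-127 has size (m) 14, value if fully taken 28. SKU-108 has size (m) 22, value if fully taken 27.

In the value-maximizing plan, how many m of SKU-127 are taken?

Rank by value-to-size ratio: SKU-117 54/5≈10.8, SKU-146 34/7≈4.86, SKU-105 30/9≈3.33, SKU-127 28/14≈2, SKU-108 27/22≈1.23.
Take all of SKU-117 (5 m, value 54) → 19 m left.
Take all of SKU-146 (7 m, value 34) → 12 m left.
Take all of SKU-105 (9 m, value 30) → 3 m left.
3 m left: a 3/14 share of SKU-127 gives 28×3/14 = 6.

3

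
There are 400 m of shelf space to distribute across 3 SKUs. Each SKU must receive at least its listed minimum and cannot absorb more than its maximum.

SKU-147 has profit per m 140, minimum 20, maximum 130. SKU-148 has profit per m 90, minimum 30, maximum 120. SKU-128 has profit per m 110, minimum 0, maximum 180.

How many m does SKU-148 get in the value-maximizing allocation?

Meeting every minimum uses 20+30+0 = 50 m, leaving 350.
Highest profit per m first: SKU-147 140 > SKU-128 110 > SKU-148 90.
Give SKU-147 110 more to hit its cap of 130 ; 240 left.
Give SKU-128 180 more to hit its cap of 180 ; 60 left.
SKU-148: +60 (room for 90) → 90. Pool exhausted.

90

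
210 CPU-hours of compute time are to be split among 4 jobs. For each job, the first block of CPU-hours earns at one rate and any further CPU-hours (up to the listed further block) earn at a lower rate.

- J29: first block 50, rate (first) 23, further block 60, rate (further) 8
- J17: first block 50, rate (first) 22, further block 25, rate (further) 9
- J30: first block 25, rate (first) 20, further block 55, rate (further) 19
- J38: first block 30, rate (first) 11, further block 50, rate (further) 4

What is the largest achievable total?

Order all 8 blocks by rate: J29/first 23 > J17/first 22 > J30/first 20 > J30/second 19 > J38/first 11 > J17/second 9 > J29/second 8 > J38/second 4.
Fill J29 first block (50 at 23) → 160 left.
Fill J17 first block (50 at 22) → 110 left.
Fill J30 first block (25 at 20) → 85 left.
J30 second at 19: fill all 55 → 30 left.
Fill J38 first block (30 at 11) → 0 left.
Total = 23×50 + 22×50 + 20×25 + 19×55 + 11×30 = 4125.

4125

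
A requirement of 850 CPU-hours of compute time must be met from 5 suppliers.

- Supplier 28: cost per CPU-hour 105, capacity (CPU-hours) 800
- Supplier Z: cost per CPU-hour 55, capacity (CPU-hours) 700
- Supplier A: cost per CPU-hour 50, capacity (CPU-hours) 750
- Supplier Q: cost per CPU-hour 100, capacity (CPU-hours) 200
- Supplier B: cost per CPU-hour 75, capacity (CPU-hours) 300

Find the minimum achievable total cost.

43000

Use suppliers in increasing cost order.
Supplier A (50): use full 750 → 100 CPU-hours to go.
Supplier Z (55): take the remaining 100 → done.
Supplier B, Supplier Q, Supplier 28: unused.
Cost = 750×50 + 100×55 = 43000.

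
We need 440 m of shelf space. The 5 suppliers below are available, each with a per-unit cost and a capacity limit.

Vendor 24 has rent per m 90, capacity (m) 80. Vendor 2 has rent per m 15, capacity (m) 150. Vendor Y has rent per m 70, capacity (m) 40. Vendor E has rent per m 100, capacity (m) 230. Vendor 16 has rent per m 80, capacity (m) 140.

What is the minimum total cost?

26450

Cheapest first:
Take 150 from Vendor 2 at 15 ; need 290 more.
Vendor Y at 70: take all 40 m ; 250 still needed.
Take 140 from Vendor 16 at 80 ; need 110 more.
Vendor 24 (90): use full 80 ; 30 m to go.
Take 30 from Vendor E at 100 to finish.
Cost = 150×15 + 40×70 + 140×80 + 80×90 + 30×100 = 26450.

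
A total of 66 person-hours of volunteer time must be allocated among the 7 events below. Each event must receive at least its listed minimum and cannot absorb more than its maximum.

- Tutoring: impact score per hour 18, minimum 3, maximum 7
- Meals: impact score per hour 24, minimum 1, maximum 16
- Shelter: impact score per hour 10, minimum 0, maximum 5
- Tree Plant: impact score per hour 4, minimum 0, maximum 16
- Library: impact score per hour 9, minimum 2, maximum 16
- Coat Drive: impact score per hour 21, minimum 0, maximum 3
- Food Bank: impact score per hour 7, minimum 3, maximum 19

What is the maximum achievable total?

900

Meeting every minimum uses 3+1+0+0+2+0+3 = 9 person-hours, leaving 57.
Rank by impact score per hour: Meals 24 > Coat Drive 21 > Tutoring 18 > Shelter 10 > Library 9 > Food Bank 7 > Tree Plant 4.
Give Meals 15 more to hit its cap of 16 → 42 left.
Give Coat Drive 3 more to hit its cap of 3 → 39 left.
Tutoring: +4 to 7 (cap) → 35 left.
Shelter takes 5 more to reach its cap of 5 → 30 left.
Library takes 14 more to reach its cap of 16 → 16 left.
Food Bank: +16 to 19 (cap) → 0 left.
Total = 18×7 + 24×16 + 10×5 + 9×16 + 21×3 + 7×19 = 900.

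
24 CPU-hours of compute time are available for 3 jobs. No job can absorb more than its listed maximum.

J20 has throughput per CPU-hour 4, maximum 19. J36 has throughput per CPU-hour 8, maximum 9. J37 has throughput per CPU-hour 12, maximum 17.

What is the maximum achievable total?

260

Highest throughput per CPU-hour first: J37 12 > J36 8 > J20 4.
J37 takes 17 to reach its cap of 17 → 7 left.
J36 has room for 9 but only 7 remain, so it gets 7.
Total = 8×7 + 12×17 = 260.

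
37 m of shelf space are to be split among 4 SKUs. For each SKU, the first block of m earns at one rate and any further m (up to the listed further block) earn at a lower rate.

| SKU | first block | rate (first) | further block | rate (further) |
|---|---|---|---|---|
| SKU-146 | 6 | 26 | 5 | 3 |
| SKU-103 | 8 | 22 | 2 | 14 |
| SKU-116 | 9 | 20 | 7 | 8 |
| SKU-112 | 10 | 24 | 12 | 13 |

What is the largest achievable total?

806

Order all 8 blocks by rate: SKU-146/T1 26 > SKU-112/T1 24 > SKU-103/T1 22 > SKU-116/T1 20 > SKU-103/T2 14 > SKU-112/T2 13 > SKU-116/T2 8 > SKU-146/T2 3.
Fill SKU-146 T1 block (6 at 26) — 31 left.
Fill SKU-112 T1 block (10 at 24) — 21 left.
SKU-103/T1 (22): +8 — 13 left.
SKU-116/T1 (20): +9 — 4 left.
SKU-103 T2 at 14: fill all 2 — 2 left.
SKU-112 T2 at 13: only 2 left, fill 2.
Total = 26×6 + 24×10 + 22×8 + 20×9 + 14×2 + 13×2 = 806.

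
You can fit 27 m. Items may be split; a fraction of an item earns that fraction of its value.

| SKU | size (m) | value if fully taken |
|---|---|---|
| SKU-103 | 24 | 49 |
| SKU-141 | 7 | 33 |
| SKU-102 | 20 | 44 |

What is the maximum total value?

77

Rank by value-to-size ratio: SKU-141 33/7≈4.71, SKU-102 44/20≈2.2, SKU-103 49/24≈2.04.
SKU-141: take in full, 7 m for value 33 ; 20 left.
All 20 m of SKU-102 fit (value 44) ; 0 remain.
Total value = 77.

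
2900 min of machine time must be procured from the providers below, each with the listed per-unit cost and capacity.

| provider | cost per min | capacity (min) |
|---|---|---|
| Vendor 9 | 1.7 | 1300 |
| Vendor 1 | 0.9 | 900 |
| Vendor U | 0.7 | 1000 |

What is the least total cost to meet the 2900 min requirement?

3210

Cheapest first:
Vendor U at 0.7: take all 1000 min — 1900 still needed.
Vendor 1 (0.9): use full 900 — 1000 min to go.
Vendor 9 (1.7): take the remaining 1000 — done.
Cost = 1000×0.7 + 900×0.9 + 1000×1.7 = 3210.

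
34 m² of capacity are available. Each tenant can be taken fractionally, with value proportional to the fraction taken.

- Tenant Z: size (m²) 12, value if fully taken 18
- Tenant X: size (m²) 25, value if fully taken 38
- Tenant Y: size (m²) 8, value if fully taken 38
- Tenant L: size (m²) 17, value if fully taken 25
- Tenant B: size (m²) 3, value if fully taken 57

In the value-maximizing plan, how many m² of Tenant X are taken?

23

Sort by value density: Tenant B 57/3≈19, Tenant Y 38/8≈4.75, Tenant X 38/25≈1.52, Tenant Z 18/12≈1.5, Tenant L 25/17≈1.47.
All 3 m² of Tenant B fit (value 57) → 31 remain.
Take all of Tenant Y (8 m², value 38) → 23 m² left.
Only 23 m² remain; take 23/25 of Tenant X for value 38×23/25 = 34.96.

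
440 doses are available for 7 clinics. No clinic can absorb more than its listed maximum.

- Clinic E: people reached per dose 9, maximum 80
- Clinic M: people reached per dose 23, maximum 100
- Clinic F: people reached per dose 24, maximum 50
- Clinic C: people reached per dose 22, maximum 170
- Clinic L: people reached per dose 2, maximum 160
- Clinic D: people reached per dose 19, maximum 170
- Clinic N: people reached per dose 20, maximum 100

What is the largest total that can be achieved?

Order the clinics by people reached per dose: Clinic F 24 > Clinic M 23 > Clinic C 22 > Clinic N 20 > Clinic D 19 > Clinic E 9 > Clinic L 2.
Clinic F: +50 to 50 (cap) → 390 left.
Clinic M: +100 to 100 (cap) → 290 left.
Clinic C takes 170 to reach its cap of 170 → 120 left.
Clinic N takes 100 to reach its cap of 100 → 20 left.
Only 20 left; Clinic D takes them to reach 20.
Total = 23×100 + 24×50 + 22×170 + 19×20 + 20×100 = 9620.

9620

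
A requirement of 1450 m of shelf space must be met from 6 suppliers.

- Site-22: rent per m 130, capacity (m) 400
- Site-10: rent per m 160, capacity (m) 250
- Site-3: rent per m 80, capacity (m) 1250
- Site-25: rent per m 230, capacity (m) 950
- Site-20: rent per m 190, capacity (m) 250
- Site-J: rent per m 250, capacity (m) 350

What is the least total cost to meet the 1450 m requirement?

126000

Use suppliers in increasing cost order.
Site-3 at 80: take all 1250 m ; 200 still needed.
Take 200 from Site-22 at 130 to finish.
Site-10, Site-20, Site-25, Site-J: unused.
Cost = 1250×80 + 200×130 = 126000.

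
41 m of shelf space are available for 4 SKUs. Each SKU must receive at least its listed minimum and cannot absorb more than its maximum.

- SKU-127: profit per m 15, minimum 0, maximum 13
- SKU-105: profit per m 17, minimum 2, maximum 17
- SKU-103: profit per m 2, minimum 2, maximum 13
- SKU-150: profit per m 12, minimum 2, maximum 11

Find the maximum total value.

596

Meeting every minimum uses 0+2+2+2 = 6 m, leaving 35.
Highest profit per m first: SKU-105 17 > SKU-127 15 > SKU-150 12 > SKU-103 2.
SKU-105: +15 to 17 (cap) ; 20 left.
SKU-127 takes 13 more to reach its cap of 13 ; 7 left.
SKU-150 has room for 9 more but only 7 remain, so it gets 9.
Total = 15×13 + 17×17 + 2×2 + 12×9 = 596.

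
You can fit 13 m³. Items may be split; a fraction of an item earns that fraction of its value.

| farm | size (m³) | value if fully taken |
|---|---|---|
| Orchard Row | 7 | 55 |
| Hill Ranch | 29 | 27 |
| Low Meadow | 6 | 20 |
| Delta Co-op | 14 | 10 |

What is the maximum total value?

75

Sort by value density: Orchard Row 55/7≈7.86, Low Meadow 20/6≈3.33, Hill Ranch 27/29≈0.931, Delta Co-op 10/14≈0.714.
All 7 m³ of Orchard Row fit (value 55) ; 6 remain.
Take all of Low Meadow (6 m³, value 20) ; 0 m³ left.
Total value = 75.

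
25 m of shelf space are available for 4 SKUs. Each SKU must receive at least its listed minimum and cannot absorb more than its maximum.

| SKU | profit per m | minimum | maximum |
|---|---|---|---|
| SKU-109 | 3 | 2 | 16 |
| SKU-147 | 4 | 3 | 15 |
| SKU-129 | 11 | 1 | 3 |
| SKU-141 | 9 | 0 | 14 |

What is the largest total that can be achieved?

Meeting every minimum uses 2+3+1+0 = 6 m, leaving 19.
Highest profit per m first: SKU-129 11 > SKU-141 9 > SKU-147 4 > SKU-109 3.
SKU-129: +2 to 3 (cap) → 17 left.
Give SKU-141 14 more to hit its cap of 14 → 3 left.
SKU-147 has room for 12 more but only 3 remain, so it gets 6.
Total = 3×2 + 4×6 + 11×3 + 9×14 = 189.

189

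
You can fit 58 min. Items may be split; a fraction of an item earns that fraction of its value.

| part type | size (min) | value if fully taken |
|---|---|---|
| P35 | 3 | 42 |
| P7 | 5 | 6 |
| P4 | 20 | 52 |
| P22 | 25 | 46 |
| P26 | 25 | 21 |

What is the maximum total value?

150.2

Sort by value density: P35 42/3≈14, P4 52/20≈2.6, P22 46/25≈1.84, P7 6/5≈1.2, P26 21/25≈0.84.
Take all of P35 (3 min, value 42) ; 55 min left.
All 20 min of P4 fit (value 52) ; 35 remain.
All 25 min of P22 fit (value 46) ; 10 remain.
P7: take in full, 5 min for value 6 ; 5 left.
Only 5 min remain; take 5/25 of P26 for value 21×5/25 = 4.2.
Total value = 150.2.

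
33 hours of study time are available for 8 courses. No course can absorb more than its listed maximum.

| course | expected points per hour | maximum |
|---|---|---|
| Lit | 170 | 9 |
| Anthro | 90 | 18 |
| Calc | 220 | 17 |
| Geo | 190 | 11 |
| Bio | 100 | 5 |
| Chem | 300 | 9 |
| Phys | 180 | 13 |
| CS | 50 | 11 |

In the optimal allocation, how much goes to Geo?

Order the courses by expected points per hour: Chem 300 > Calc 220 > Geo 190 > Phys 180 > Lit 170 > Bio 100 > Anthro 90 > CS 50.
Chem takes 9 to reach its cap of 9 → 24 left.
Calc takes 17 to reach its cap of 17 → 7 left.
Only 7 left; Geo takes them to reach 7.

7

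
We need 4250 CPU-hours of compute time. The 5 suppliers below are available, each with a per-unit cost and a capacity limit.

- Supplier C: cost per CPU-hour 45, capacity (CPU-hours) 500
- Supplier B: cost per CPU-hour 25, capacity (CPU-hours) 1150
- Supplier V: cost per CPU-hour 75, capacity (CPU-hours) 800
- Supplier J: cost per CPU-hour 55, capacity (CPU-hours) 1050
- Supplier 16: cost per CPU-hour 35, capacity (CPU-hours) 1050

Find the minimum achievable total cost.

Use suppliers in increasing cost order.
Supplier B (25): use full 1150 → 3100 CPU-hours to go.
Supplier 16 (35): use full 1050 → 2050 CPU-hours to go.
Take 500 from Supplier C at 45 → need 1550 more.
Supplier J (55): use full 1050 → 500 CPU-hours to go.
Take 500 from Supplier V at 75 to finish.
Cost = 1150×25 + 1050×35 + 500×45 + 1050×55 + 500×75 = 183250.

183250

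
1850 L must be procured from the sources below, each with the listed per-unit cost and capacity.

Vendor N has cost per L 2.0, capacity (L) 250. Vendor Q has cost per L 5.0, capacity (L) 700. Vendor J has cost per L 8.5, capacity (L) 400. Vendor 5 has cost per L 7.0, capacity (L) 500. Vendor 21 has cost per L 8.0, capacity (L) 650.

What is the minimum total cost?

Use sources in increasing cost order.
Vendor N at 2.0: take all 250 L ; 1600 still needed.
Vendor Q at 5.0: take all 700 L ; 900 still needed.
Take 500 from Vendor 5 at 7.0 ; need 400 more.
Take 400 from Vendor 21 at 8.0 to finish.
Vendor J: unused.
Cost = 250×2.0 + 700×5.0 + 500×7.0 + 400×8.0 = 10700.

10700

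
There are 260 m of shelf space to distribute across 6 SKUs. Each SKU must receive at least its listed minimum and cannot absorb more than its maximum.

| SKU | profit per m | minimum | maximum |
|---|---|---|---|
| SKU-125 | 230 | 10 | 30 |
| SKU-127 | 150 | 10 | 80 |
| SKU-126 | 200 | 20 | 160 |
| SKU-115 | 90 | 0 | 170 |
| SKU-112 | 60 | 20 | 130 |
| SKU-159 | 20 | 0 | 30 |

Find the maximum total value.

47600

Meeting every minimum uses 10+10+20+0+20+0 = 60 m, leaving 200.
Highest profit per m first: SKU-125 230 > SKU-126 200 > SKU-127 150 > SKU-115 90 > SKU-112 60 > SKU-159 20.
SKU-125 takes 20 more to reach its cap of 30 → 180 left.
SKU-126 takes 140 more to reach its cap of 160 → 40 left.
Only 40 left; SKU-127 takes them to reach 50.
Total = 230×30 + 150×50 + 200×160 + 60×20 = 47600.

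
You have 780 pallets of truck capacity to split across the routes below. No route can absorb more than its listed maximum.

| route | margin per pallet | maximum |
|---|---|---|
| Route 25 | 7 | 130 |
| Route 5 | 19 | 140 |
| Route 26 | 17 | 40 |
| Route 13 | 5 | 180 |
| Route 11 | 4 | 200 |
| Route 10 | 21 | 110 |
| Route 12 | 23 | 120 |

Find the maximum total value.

Order the routes by margin per pallet: Route 12 23 > Route 10 21 > Route 5 19 > Route 26 17 > Route 25 7 > Route 13 5 > Route 11 4.
Route 12: +120 to 120 (cap) — 660 left.
Route 10: +110 to 110 (cap) — 550 left.
Give Route 5 140 to hit its cap of 140 — 410 left.
Route 26 takes 40 to reach its cap of 40 — 370 left.
Route 25: +130 to 130 (cap) — 240 left.
Give Route 13 180 to hit its cap of 180 — 60 left.
Only 60 left; Route 11 takes them to reach 60.
Total = 7×130 + 19×140 + 17×40 + 5×180 + 4×60 + 21×110 + 23×120 = 10460.

10460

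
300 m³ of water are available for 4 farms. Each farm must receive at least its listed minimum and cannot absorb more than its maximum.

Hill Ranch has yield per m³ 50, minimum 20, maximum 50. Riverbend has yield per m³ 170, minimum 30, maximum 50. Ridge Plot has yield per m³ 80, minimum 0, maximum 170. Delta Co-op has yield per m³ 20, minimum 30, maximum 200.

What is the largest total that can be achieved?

Meeting every minimum uses 20+30+0+30 = 80 m³, leaving 220.
Highest yield per m³ first: Riverbend 170 > Ridge Plot 80 > Hill Ranch 50 > Delta Co-op 20.
Riverbend takes 20 more to reach its cap of 50 — 200 left.
Ridge Plot: +170 to 170 (cap) — 30 left.
Hill Ranch: +30 to 50 (cap) — 0 left.
Total = 50×50 + 170×50 + 80×170 + 20×30 = 25200.

25200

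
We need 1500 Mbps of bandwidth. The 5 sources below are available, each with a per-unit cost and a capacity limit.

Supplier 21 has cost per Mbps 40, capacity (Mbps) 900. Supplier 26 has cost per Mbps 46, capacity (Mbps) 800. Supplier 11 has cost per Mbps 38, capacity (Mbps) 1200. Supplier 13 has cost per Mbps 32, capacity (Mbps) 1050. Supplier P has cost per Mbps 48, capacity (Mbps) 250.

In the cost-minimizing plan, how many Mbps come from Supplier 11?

Fill from the cheapest source first.
Supplier 13 at 32: take all 1050 Mbps — 450 still needed.
Supplier 11 (38): take the remaining 450 — done.
Supplier 21, Supplier 26, Supplier P: unused.

450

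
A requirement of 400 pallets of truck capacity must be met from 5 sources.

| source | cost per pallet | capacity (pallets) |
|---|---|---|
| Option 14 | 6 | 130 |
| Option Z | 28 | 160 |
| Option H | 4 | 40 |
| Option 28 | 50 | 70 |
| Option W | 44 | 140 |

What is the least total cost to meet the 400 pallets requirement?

8500

Fill from the cheapest source first.
Option H (4): use full 40 → 360 pallets to go.
Option 14 at 6: take all 130 pallets → 230 still needed.
Take 160 from Option Z at 28 → need 70 more.
Option W (44): take the remaining 70 → done.
Option 28: unused.
Cost = 40×4 + 130×6 + 160×28 + 70×44 = 8500.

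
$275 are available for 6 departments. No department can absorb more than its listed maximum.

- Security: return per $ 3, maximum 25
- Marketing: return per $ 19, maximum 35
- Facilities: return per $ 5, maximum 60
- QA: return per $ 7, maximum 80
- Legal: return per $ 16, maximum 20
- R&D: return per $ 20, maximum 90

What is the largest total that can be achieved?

3595

Order the departments by return per $: R&D 20 > Marketing 19 > Legal 16 > QA 7 > Facilities 5 > Security 3.
Give R&D 90 to hit its cap of 90 — 185 left.
Give Marketing 35 to hit its cap of 35 — 150 left.
Legal: +20 to 20 (cap) — 130 left.
Give QA 80 to hit its cap of 80 — 50 left.
Only 50 left; Facilities takes them to reach 50.
Total = 19×35 + 5×50 + 7×80 + 16×20 + 20×90 = 3595.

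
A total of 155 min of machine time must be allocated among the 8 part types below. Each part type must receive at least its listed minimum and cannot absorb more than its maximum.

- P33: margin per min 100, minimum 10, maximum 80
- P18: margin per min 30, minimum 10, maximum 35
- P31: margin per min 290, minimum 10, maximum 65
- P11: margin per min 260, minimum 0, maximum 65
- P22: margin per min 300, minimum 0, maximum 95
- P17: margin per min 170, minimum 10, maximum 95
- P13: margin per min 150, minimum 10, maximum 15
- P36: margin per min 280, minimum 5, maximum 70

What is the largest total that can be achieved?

38750

Meeting every minimum uses 10+10+10+0+0+10+10+5 = 55 min, leaving 100.
Rank by margin per min: P22 300 > P31 290 > P36 280 > P11 260 > P17 170 > P13 150 > P33 100 > P18 30.
P22 takes 95 more to reach its cap of 95 ; 5 left.
Only 5 left; P31 takes them to reach 15.
Total = 100×10 + 30×10 + 290×15 + 300×95 + 170×10 + 150×10 + 280×5 = 38750.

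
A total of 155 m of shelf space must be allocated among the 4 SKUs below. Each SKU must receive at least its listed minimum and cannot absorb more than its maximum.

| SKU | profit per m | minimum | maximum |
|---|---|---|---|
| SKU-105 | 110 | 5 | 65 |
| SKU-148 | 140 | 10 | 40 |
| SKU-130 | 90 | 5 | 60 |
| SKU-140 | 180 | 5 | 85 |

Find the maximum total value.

Meeting every minimum uses 5+10+5+5 = 25 m, leaving 130.
Highest profit per m first: SKU-140 180 > SKU-148 140 > SKU-105 110 > SKU-130 90.
Give SKU-140 80 more to hit its cap of 85 ; 50 left.
SKU-148 takes 30 more to reach its cap of 40 ; 20 left.
SKU-105: +20 (room for 60) → 25. Pool exhausted.
Total = 110×25 + 140×40 + 90×5 + 180×85 = 24100.

24100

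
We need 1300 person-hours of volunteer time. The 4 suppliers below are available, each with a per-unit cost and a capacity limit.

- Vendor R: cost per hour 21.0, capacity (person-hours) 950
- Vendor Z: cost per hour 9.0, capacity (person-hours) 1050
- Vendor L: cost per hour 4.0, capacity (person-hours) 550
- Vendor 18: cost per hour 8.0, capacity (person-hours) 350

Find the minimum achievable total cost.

8600

Fill from the cheapest supplier first.
Vendor L (4.0): use full 550 ; 750 person-hours to go.
Take 350 from Vendor 18 at 8.0 ; need 400 more.
Vendor Z at 9.0: take 400 of its 1050 ; requirement met.
Vendor R: unused.
Cost = 550×4.0 + 350×8.0 + 400×9.0 = 8600.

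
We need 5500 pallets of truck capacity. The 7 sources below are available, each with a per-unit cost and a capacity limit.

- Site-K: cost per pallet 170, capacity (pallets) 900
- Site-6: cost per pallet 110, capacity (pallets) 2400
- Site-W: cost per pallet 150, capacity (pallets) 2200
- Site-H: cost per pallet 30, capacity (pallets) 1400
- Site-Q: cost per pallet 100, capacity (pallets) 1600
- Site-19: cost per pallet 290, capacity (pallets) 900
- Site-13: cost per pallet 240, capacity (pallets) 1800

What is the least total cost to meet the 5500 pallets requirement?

481000

Use sources in increasing cost order.
Site-H at 30: take all 1400 pallets ; 4100 still needed.
Site-Q at 100: take all 1600 pallets ; 2500 still needed.
Site-6 at 110: take all 2400 pallets ; 100 still needed.
Site-W at 150: take 100 of its 2200 ; requirement met.
Site-K, Site-13, Site-19: unused.
Cost = 1400×30 + 1600×100 + 2400×110 + 100×150 = 481000.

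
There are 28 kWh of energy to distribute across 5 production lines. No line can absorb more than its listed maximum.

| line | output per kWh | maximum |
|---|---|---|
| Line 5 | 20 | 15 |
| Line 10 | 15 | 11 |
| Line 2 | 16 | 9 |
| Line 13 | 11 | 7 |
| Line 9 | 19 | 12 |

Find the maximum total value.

Rank by output per kWh: Line 5 20 > Line 9 19 > Line 2 16 > Line 10 15 > Line 13 11.
Line 5: +15 to 15 (cap) ; 13 left.
Line 9: +12 to 12 (cap) ; 1 left.
Only 1 left; Line 2 takes them to reach 1.
Total = 20×15 + 16×1 + 19×12 = 544.

544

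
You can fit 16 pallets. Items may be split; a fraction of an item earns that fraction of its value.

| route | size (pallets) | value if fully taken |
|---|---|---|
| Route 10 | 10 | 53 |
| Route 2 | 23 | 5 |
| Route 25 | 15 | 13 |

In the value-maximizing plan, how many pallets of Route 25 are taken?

Best value per unit of size first: Route 10 53/10≈5.3, Route 25 13/15≈0.867, Route 2 5/23≈0.217.
Route 10: take in full, 10 pallets for value 53 ; 6 left.
6 pallets left: a 6/15 share of Route 25 gives 13×6/15 = 5.2.

6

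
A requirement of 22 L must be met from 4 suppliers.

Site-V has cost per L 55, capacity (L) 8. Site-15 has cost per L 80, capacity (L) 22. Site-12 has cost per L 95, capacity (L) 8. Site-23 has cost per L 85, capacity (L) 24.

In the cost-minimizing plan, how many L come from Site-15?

14

Use suppliers in increasing cost order.
Site-V (55): use full 8 → 14 L to go.
Site-15 at 80: take 14 of its 22 → requirement met.
Site-23, Site-12: unused.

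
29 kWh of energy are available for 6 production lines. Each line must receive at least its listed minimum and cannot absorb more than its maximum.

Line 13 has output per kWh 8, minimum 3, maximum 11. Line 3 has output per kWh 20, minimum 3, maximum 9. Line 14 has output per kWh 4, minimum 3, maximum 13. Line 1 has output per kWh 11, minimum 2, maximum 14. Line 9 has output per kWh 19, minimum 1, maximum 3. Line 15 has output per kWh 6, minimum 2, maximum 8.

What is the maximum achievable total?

384

Meeting every minimum uses 3+3+3+2+1+2 = 14 kWh, leaving 15.
Rank by output per kWh: Line 3 20 > Line 9 19 > Line 1 11 > Line 13 8 > Line 15 6 > Line 14 4.
Line 3: +6 to 9 (cap) → 9 left.
Line 9 takes 2 more to reach its cap of 3 → 7 left.
Line 1: +7 (room for 12) → 9. Pool exhausted.
Total = 8×3 + 20×9 + 4×3 + 11×9 + 19×3 + 6×2 = 384.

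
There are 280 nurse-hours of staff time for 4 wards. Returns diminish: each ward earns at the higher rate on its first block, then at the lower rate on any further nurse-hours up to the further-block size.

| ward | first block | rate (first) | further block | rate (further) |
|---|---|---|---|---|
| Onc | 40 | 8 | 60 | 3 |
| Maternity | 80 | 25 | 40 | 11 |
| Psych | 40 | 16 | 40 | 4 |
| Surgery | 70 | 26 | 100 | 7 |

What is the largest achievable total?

5290

Treat each block as its own option and order by rate: Surgery/first 26 > Maternity/first 25 > Psych/first 16 > Maternity/second 11 > Onc/first 8 > Surgery/second 7 > Psych/second 4 > Onc/second 3.
Fill Surgery first block (70 at 26) ; 210 left.
Maternity/first (25): +80 ; 130 left.
Psych/first (16): +40 ; 90 left.
Maternity/second (11): +40 ; 50 left.
Onc first at 8: fill all 40 ; 10 left.
Surgery/second: +10 of 100 at 7; pool empty.
Total = 26×70 + 25×80 + 16×40 + 11×40 + 8×40 + 7×10 = 5290.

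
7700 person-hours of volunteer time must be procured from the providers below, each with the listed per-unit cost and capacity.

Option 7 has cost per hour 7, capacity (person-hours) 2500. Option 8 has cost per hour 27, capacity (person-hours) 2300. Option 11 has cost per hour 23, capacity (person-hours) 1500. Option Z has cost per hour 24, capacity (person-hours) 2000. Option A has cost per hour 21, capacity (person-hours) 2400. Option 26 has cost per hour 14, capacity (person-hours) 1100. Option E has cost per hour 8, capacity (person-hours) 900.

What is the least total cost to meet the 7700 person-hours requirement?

108900

Cheapest first:
Option 7 at 7: take all 2500 person-hours ; 5200 still needed.
Option E (8): use full 900 ; 4300 person-hours to go.
Option 26 at 14: take all 1100 person-hours ; 3200 still needed.
Take 2400 from Option A at 21 ; need 800 more.
Take 800 from Option 11 at 23 to finish.
Option Z, Option 8: unused.
Cost = 2500×7 + 900×8 + 1100×14 + 2400×21 + 800×23 = 108900.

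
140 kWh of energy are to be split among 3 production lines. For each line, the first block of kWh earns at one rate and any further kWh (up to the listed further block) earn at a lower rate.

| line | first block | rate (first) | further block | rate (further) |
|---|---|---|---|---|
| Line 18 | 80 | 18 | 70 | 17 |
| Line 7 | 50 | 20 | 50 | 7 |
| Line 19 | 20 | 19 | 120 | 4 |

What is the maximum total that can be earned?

Rank every tier by rate: Line 7/T1 20 > Line 19/T1 19 > Line 18/T1 18 > Line 18/T2 17 > Line 7/T2 7 > Line 19/T2 4.
Line 7 T1 at 20: fill all 50 ; 90 left.
Line 19/T1 (19): +20 ; 70 left.
Line 18 T1 at 18: only 70 left, fill 70.
Total = 20×50 + 19×20 + 18×70 = 2640.

2640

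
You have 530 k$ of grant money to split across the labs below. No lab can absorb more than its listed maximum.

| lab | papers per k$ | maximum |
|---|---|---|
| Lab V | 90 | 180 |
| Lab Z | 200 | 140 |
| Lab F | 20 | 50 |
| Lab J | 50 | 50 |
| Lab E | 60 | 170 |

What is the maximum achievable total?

Highest papers per k$ first: Lab Z 200 > Lab V 90 > Lab E 60 > Lab J 50 > Lab F 20.
Lab Z: +140 to 140 (cap) ; 390 left.
Give Lab V 180 to hit its cap of 180 ; 210 left.
Lab E: +170 to 170 (cap) ; 40 left.
Only 40 left; Lab J takes them to reach 40.
Total = 90×180 + 200×140 + 50×40 + 60×170 = 56400.

56400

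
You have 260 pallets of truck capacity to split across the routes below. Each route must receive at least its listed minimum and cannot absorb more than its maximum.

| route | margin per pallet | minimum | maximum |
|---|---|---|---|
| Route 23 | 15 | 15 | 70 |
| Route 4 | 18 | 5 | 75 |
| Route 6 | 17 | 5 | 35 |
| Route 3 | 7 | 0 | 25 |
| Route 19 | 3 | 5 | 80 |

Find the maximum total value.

3335

Meeting every minimum uses 15+5+5+0+5 = 30 pallets, leaving 230.
Rank by margin per pallet: Route 4 18 > Route 6 17 > Route 23 15 > Route 3 7 > Route 19 3.
Route 4 takes 70 more to reach its cap of 75 → 160 left.
Give Route 6 30 more to hit its cap of 35 → 130 left.
Route 23: +55 to 70 (cap) → 75 left.
Route 3 takes 25 more to reach its cap of 25 → 50 left.
Only 50 left; Route 19 takes them to reach 55.
Total = 15×70 + 18×75 + 17×35 + 7×25 + 3×55 = 3335.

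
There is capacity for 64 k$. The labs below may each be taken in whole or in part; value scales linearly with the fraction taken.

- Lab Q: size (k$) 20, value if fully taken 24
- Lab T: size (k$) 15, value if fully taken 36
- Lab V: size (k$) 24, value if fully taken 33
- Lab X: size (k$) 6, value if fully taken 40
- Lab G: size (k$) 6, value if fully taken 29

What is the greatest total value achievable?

153.6

Best value per unit of size first: Lab X 40/6≈6.67, Lab G 29/6≈4.83, Lab T 36/15≈2.4, Lab V 33/24≈1.38, Lab Q 24/20≈1.2.
All 6 k$ of Lab X fit (value 40) → 58 remain.
All 6 k$ of Lab G fit (value 29) → 52 remain.
Take all of Lab T (15 k$, value 36) → 37 k$ left.
All 24 k$ of Lab V fit (value 33) → 13 remain.
Only 13 k$ remain; take 13/20 of Lab Q for value 24×13/20 = 15.6.
Total value = 153.6.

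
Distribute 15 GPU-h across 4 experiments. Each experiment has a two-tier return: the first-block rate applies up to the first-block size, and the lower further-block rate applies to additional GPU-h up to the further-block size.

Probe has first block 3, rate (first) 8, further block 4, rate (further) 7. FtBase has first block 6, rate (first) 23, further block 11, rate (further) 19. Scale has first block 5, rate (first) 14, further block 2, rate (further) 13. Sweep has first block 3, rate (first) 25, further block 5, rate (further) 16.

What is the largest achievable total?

Treat each block as its own option and order by rate: Sweep/tier1 25 > FtBase/tier1 23 > FtBase/tier2 19 > Sweep/tier2 16 > Scale/tier1 14 > Scale/tier2 13 > Probe/tier1 8 > Probe/tier2 7.
Sweep/tier1 (25): +3 — 12 left.
FtBase/tier1 (23): +6 — 6 left.
6 remain; put them into FtBase tier2 at 19.
Total = 25×3 + 23×6 + 19×6 = 327.

327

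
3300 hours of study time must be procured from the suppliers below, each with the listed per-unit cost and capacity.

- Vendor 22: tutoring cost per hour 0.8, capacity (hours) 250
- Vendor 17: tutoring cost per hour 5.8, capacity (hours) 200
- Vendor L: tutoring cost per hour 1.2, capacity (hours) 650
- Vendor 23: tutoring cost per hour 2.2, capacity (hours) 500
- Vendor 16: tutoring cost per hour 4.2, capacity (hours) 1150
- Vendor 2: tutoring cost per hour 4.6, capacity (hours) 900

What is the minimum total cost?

10360

Fill from the cheapest supplier first.
Vendor 22 at 0.8: take all 250 hours → 3050 still needed.
Take 650 from Vendor L at 1.2 → need 2400 more.
Take 500 from Vendor 23 at 2.2 → need 1900 more.
Take 1150 from Vendor 16 at 4.2 → need 750 more.
Take 750 from Vendor 2 at 4.6 to finish.
Vendor 17: unused.
Cost = 250×0.8 + 650×1.2 + 500×2.2 + 1150×4.2 + 750×4.6 = 10360.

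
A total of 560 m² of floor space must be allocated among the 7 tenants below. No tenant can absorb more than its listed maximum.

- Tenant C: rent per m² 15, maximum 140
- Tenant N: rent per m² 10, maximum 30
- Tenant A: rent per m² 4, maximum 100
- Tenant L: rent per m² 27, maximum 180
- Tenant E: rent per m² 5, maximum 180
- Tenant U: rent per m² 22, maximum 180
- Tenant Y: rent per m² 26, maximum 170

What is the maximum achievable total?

13690

Rank by rent per m²: Tenant L 27 > Tenant Y 26 > Tenant U 22 > Tenant C 15 > Tenant N 10 > Tenant E 5 > Tenant A 4.
Tenant L takes 180 to reach its cap of 180 → 380 left.
Give Tenant Y 170 to hit its cap of 170 → 210 left.
Give Tenant U 180 to hit its cap of 180 → 30 left.
Only 30 left; Tenant C takes them to reach 30.
Total = 15×30 + 27×180 + 22×180 + 26×170 = 13690.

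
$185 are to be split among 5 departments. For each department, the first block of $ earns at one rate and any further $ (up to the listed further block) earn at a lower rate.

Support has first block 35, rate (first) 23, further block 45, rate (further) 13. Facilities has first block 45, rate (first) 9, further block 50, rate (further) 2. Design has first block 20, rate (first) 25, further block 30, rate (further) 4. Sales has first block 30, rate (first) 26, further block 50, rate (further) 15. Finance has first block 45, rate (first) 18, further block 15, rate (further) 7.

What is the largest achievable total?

3710

Rank every tier by rate: Sales/T1 26 > Design/T1 25 > Support/T1 23 > Finance/T1 18 > Sales/T2 15 > Support/T2 13 > Facilities/T1 9 > Finance/T2 7 > Design/T2 4 > Facilities/T2 2.
Sales/T1 (26): +30 ; 155 left.
Fill Design T1 block (20 at 25) ; 135 left.
Support/T1 (23): +35 ; 100 left.
Fill Finance T1 block (45 at 18) ; 55 left.
Sales T2 at 15: fill all 50 ; 5 left.
Support/T2: +5 of 45 at 13; pool empty.
Total = 26×30 + 25×20 + 23×35 + 18×45 + 15×50 + 13×5 = 3710.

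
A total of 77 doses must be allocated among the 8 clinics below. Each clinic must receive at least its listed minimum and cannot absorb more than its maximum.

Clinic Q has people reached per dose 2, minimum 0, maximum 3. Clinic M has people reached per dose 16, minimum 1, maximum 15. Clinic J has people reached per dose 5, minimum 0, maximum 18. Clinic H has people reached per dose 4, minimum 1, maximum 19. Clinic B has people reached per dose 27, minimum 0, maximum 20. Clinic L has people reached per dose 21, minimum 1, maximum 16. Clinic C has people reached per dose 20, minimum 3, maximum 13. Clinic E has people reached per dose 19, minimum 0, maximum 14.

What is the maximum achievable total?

1614

Meeting every minimum uses 0+1+0+1+0+1+3+0 = 6 doses, leaving 71.
Rank by people reached per dose: Clinic B 27 > Clinic L 21 > Clinic C 20 > Clinic E 19 > Clinic M 16 > Clinic J 5 > Clinic H 4 > Clinic Q 2.
Clinic B takes 20 more to reach its cap of 20 ; 51 left.
Give Clinic L 15 more to hit its cap of 16 ; 36 left.
Clinic C takes 10 more to reach its cap of 13 ; 26 left.
Give Clinic E 14 more to hit its cap of 14 ; 12 left.
Only 12 left; Clinic M takes them to reach 13.
Total = 16×13 + 4×1 + 27×20 + 21×16 + 20×13 + 19×14 = 1614.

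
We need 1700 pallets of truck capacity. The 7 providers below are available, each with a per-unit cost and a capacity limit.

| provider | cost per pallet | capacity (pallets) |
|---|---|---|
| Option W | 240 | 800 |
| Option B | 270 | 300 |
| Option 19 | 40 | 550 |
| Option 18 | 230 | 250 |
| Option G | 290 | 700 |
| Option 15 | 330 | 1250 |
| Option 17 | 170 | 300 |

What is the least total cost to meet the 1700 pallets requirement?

274500

Use providers in increasing cost order.
Option 19 at 40: take all 550 pallets ; 1150 still needed.
Take 300 from Option 17 at 170 ; need 850 more.
Option 18 (230): use full 250 ; 600 pallets to go.
Option W (240): take the remaining 600 ; done.
Option B, Option G, Option 15: unused.
Cost = 550×40 + 300×170 + 250×230 + 600×240 = 274500.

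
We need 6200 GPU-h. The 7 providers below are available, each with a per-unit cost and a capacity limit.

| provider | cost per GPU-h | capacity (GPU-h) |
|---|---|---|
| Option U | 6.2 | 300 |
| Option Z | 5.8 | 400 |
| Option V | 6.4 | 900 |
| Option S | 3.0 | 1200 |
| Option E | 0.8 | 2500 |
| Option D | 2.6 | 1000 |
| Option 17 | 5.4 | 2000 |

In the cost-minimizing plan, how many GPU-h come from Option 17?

1500

Use providers in increasing cost order.
Option E at 0.8: take all 2500 GPU-h ; 3700 still needed.
Option D (2.6): use full 1000 ; 2700 GPU-h to go.
Option S (3.0): use full 1200 ; 1500 GPU-h to go.
Take 1500 from Option 17 at 5.4 to finish.
Option Z, Option U, Option V: unused.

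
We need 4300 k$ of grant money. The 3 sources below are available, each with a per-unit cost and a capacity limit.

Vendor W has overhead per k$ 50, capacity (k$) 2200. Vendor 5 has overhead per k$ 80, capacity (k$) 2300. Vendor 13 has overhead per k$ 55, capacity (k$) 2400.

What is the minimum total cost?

Cheapest first:
Vendor W at 50: take all 2200 k$ ; 2100 still needed.
Vendor 13 at 55: take 2100 of its 2400 ; requirement met.
Vendor 5: unused.
Cost = 2200×50 + 2100×55 = 225500.

225500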